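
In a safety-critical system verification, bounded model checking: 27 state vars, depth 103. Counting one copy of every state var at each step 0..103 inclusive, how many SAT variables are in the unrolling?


BMC unrolls to depth k, creating one copy of each state var for steps 0..k.
Step count = 103 + 1 = 104 (steps 0 through 103)
Vars per step = 27
Total = 27 * 104 = 2808

2808


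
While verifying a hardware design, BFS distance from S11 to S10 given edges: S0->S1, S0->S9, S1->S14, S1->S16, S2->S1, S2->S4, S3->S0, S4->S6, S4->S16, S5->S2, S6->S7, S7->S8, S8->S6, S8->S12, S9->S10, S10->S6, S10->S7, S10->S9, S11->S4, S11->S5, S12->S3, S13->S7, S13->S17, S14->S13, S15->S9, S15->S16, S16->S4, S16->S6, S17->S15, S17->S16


BFS layer-by-layer from S11:
  dist 0: {S11}
  dist 1: {S4, S5}
  dist 2: {S2, S6, S16}
  dist 3: {S1, S7}
  dist 4: {S8, S14}
  dist 5: {S12, S13}
  dist 6: {S3, S17}
  dist 7: {S0, S15}
  dist 8: {S9}
  dist 9: {S10}
  -> S10 reached at distance 9
Shortest path length = 9

9


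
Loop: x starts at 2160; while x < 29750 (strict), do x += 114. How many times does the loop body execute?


Step 1: x goes from 2160 toward 29750 by 114; the body runs while x<29750, so iterations = ceil((bound-start)/step)
Step 2: Distance=27590
Step 3: ceil(27590/114)=243

243


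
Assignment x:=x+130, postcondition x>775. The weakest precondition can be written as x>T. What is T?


Formula: wp(x:=E, P) = P[E/x] (substitute E for x in postcondition)
Step 1: Postcondition: x>775
Step 2: Substitute x+130 for x: x+130>775
Step 3: Solve for x: x > 775-130 = 645

645


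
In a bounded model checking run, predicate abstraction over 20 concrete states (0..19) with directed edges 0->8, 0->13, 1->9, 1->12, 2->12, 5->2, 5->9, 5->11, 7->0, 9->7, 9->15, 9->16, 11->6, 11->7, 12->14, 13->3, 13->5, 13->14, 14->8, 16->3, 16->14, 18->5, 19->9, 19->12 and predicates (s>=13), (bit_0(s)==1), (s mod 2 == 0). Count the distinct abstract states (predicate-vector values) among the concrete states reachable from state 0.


BFS from 0:
Concrete reachable: {0, 2, 3, 5, 6, 7, 8, 9, 11, 12, 13, 14, 15, 16}
Abstract via predicates (s>=13), (bit_0(s)==1), (s mod 2 == 0):
  (0,0,1) <- {0, 2, 6, 8, 12}
  (0,1,0) <- {3, 5, 7, 9, 11}
  (1,0,1) <- {14, 16}
  (1,1,0) <- {13, 15}
Distinct abstract states = 4

4


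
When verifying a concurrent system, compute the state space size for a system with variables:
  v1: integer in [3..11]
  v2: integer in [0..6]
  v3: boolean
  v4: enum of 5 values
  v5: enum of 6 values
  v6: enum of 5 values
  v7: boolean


State space = product of domain sizes of all variables.
Domain sizes:
  v1 (integer in [3..11]): 9
  v2 (integer in [0..6]): 7
  v3 (boolean): 2
  v4 (enum of 5 values): 5
  v5 (enum of 6 values): 6
  v6 (enum of 5 values): 5
  v7 (boolean): 2
Product = 9 * 7 * 2 * 5 * 6 * 5 * 2 = 37800

37800


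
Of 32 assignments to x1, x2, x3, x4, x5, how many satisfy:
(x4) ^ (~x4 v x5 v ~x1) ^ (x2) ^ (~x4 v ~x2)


CNF with 4 clauses over 5 vars (32 assignments).
An assignment satisfies CNF iff every clause has >=1 true literal.
Check each row (bits = x1,x2,x3,x4,x5; clause T/F shown):
  row 0 [00000]: clauses=FTFT -> 0
  row 1 [00001]: clauses=FTFT -> 0
  row 2 [00010]: clauses=TTFT -> 0
  row 3 [00011]: clauses=TTFT -> 0
  row 4 [00100]: clauses=FTFT -> 0
  row 5 [00101]: clauses=FTFT -> 0
  row 6 [00110]: clauses=TTFT -> 0
  row 7 [00111]: clauses=TTFT -> 0
  row 8 [01000]: clauses=FTTT -> 0
  row 9 [01001]: clauses=FTTT -> 0
  row 10 [01010]: clauses=TTTF -> 0
  row 11 [01011]: clauses=TTTF -> 0
  row 12 [01100]: clauses=FTTT -> 0
  row 13 [01101]: clauses=FTTT -> 0
  row 14 [01110]: clauses=TTTF -> 0
  row 15 [01111]: clauses=TTTF -> 0
  row 16 [10000]: clauses=FTFT -> 0
  row 17 [10001]: clauses=FTFT -> 0
  row 18 [10010]: clauses=TFFT -> 0
  row 19 [10011]: clauses=TTFT -> 0
  row 20 [10100]: clauses=FTFT -> 0
  row 21 [10101]: clauses=FTFT -> 0
  row 22 [10110]: clauses=TFFT -> 0
  row 23 [10111]: clauses=TTFT -> 0
  row 24 [11000]: clauses=FTTT -> 0
  row 25 [11001]: clauses=FTTT -> 0
  row 26 [11010]: clauses=TFTF -> 0
  row 27 [11011]: clauses=TTTF -> 0
  row 28 [11100]: clauses=FTTT -> 0
  row 29 [11101]: clauses=FTTT -> 0
  row 30 [11110]: clauses=TFTF -> 0
  row 31 [11111]: clauses=TTTF -> 0
Full result column, 8 rows per line (x1,x2 fixed per line; x3,x4,x5 runs 000..111 left to right):
  rows 0-7 [x1,x2=00]: 00000000  (ones: 0)
  rows 8-15 [x1,x2=01]: 00000000  (ones: 0)
  rows 16-23 [x1,x2=10]: 00000000  (ones: 0)
  rows 24-31 [x1,x2=11]: 00000000  (ones: 0)
Satisfying assignments = 0+0+0+0 = 0

0


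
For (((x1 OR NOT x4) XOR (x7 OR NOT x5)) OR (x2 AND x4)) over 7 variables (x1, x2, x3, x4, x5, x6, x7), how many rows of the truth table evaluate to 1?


Formula: (((x1 OR NOT x4) XOR (x7 OR NOT x5)) OR (x2 AND x4)) over 7 vars (128 rows)
Evaluate each row (x1, x2, x3, x4, x5, x6, x7 as bits, MSB first):
  row 0 [0000000]: (((0 OR NOT 0) XOR (0 OR NOT 0)) OR (0 AND 0)) -> 0
  row 1 [0000001]: (((0 OR NOT 0) XOR (1 OR NOT 0)) OR (0 AND 0)) -> 0
  row 2 [0000010]: (((0 OR NOT 0) XOR (0 OR NOT 0)) OR (0 AND 0)) -> 0
  row 3 [0000011]: (((0 OR NOT 0) XOR (1 OR NOT 0)) OR (0 AND 0)) -> 0
  row 4 [0000100]: (((0 OR NOT 0) XOR (0 OR NOT 1)) OR (0 AND 0)) -> 1
  (every remaining row is evaluated the same way; all 128 results are listed next)
Full result column, 8 rows per line (x1,x2,x3,x4 fixed per line; x5,x6,x7 runs 000..111 left to right):
  rows 0-7 [x1,x2,x3,x4=0000]: 00001010  (ones: 2)
  rows 8-15 [x1,x2,x3,x4=0001]: 11110101  (ones: 6)
  rows 16-23 [x1,x2,x3,x4=0010]: 00001010  (ones: 2)
  rows 24-31 [x1,x2,x3,x4=0011]: 11110101  (ones: 6)
  rows 32-39 [x1,x2,x3,x4=0100]: 00001010  (ones: 2)
  rows 40-47 [x1,x2,x3,x4=0101]: 11111111  (ones: 8)
  rows 48-55 [x1,x2,x3,x4=0110]: 00001010  (ones: 2)
  rows 56-63 [x1,x2,x3,x4=0111]: 11111111  (ones: 8)
  rows 64-71 [x1,x2,x3,x4=1000]: 00001010  (ones: 2)
  rows 72-79 [x1,x2,x3,x4=1001]: 00001010  (ones: 2)
  rows 80-87 [x1,x2,x3,x4=1010]: 00001010  (ones: 2)
  rows 88-95 [x1,x2,x3,x4=1011]: 00001010  (ones: 2)
  rows 96-103 [x1,x2,x3,x4=1100]: 00001010  (ones: 2)
  rows 104-111 [x1,x2,x3,x4=1101]: 11111111  (ones: 8)
  rows 112-119 [x1,x2,x3,x4=1110]: 00001010  (ones: 2)
  rows 120-127 [x1,x2,x3,x4=1111]: 11111111  (ones: 8)
Count of 1-rows = 2+6+2+6+2+8+2+8+2+2+2+2+2+8+2+8 = 64

64


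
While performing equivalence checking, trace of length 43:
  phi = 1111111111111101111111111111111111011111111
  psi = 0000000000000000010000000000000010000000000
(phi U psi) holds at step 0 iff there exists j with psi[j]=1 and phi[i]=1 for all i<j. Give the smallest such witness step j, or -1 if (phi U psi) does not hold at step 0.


(phi U psi) at 0: need smallest j with psi[j]=1 and phi[i]=1 for all i in [0,j).
Scan from step 0:
  step 0: phi=1, psi=0 -> continue
  step 1: phi=1, psi=0 -> continue
  step 2: phi=1, psi=0 -> continue
  step 3: phi=1, psi=0 -> continue
  step 14: phi=0 -> phi-prefix broken from here
  step 17: psi=1 but phi already failed -> not a witness
  step 32: psi=1 but phi already failed -> not a witness
  end of trace: no witness -> -1
Witness step = -1

-1


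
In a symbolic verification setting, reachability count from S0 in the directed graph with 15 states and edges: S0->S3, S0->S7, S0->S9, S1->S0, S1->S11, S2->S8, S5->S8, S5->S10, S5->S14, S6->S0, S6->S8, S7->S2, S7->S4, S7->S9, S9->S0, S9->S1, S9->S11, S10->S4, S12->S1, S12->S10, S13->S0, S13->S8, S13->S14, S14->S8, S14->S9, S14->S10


BFS from S0:
  layer 0: {S0}
  layer 1: {S3, S7, S9}
  layer 2: {S1, S2, S4, S11}
  layer 3: {S8}
Reachable set: {S0, S1, S2, S3, S4, S7, S8, S9, S11}
Count = 9

9


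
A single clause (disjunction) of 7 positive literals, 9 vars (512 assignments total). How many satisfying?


Step 1: Total=2^9=512
Step 2: Unsat when all 7 false: 2^2=4
Step 3: Sat=512-4=508

508


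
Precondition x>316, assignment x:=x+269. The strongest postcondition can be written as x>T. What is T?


Formula: sp(P, x:=E) = exists old_x. (x = E[old_x/x]) AND P[old_x/x] (old_x is the value of x before the assignment; eliminate old_x by solving x = E[old_x/x] for old_x)
Step 1: Precondition P: x>316, i.e. old_x > 316
Step 2: Assignment gives x = old_x + 269, so old_x = x - 269
Step 3: Substitute into P: x - 269 > 316
Step 4: Simplify: x > 316+269 = 585

585


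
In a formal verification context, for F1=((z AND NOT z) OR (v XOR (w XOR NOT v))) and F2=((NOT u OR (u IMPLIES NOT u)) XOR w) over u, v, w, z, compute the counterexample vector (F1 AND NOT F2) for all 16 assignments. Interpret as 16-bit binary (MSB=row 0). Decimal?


F1 = ((z AND NOT z) OR (v XOR (w XOR NOT v)))
F2 = ((NOT u OR (u IMPLIES NOT u)) XOR w)
Counterexample to F1=>F2 is where F1=1 and F2=0.
Evaluate each row (bits = u,v,w,z, MSB first):
  row 0 [0000]: F1=1 F2=1 -> F1&~F2 -> 0
  row 1 [0001]: F1=1 F2=1 -> F1&~F2 -> 0
  row 2 [0010]: F1=0 F2=0 -> F1&~F2 -> 0
  row 3 [0011]: F1=0 F2=0 -> F1&~F2 -> 0
  row 4 [0100]: F1=1 F2=1 -> F1&~F2 -> 0
  row 5 [0101]: F1=1 F2=1 -> F1&~F2 -> 0
  row 6 [0110]: F1=0 F2=0 -> F1&~F2 -> 0
  row 7 [0111]: F1=0 F2=0 -> F1&~F2 -> 0
  row 8 [1000]: F1=1 F2=0 -> F1&~F2 -> 1
  row 9 [1001]: F1=1 F2=0 -> F1&~F2 -> 1
  row 10 [1010]: F1=0 F2=1 -> F1&~F2 -> 0
  row 11 [1011]: F1=0 F2=1 -> F1&~F2 -> 0
  row 12 [1100]: F1=1 F2=0 -> F1&~F2 -> 1
  row 13 [1101]: F1=1 F2=0 -> F1&~F2 -> 1
  row 14 [1110]: F1=0 F2=1 -> F1&~F2 -> 0
  row 15 [1111]: F1=0 F2=1 -> F1&~F2 -> 0
Full result column, 4 rows per line (u,v fixed per line; w,z runs 00..11 left to right):
  rows 0-3 [u,v=00]: 0000  = hex 0
  rows 4-7 [u,v=01]: 0000  = hex 0
  rows 8-11 [u,v=10]: 1100  = hex C
  rows 12-15 [u,v=11]: 1100  = hex C
Counterexample vector (row 0 .. row 15) = 0000000011001100
Output column grouped in 4s = 0000 0000 1100 1100 = 0x00CC
Convert to decimal digit by digit (value = value*16 + digit):
  0 -> 0
  0*16 + 0 = 0
  0*16 + 12 (C) = 12
  12*16 + 12 (C) = 204
Decimal = 204

204


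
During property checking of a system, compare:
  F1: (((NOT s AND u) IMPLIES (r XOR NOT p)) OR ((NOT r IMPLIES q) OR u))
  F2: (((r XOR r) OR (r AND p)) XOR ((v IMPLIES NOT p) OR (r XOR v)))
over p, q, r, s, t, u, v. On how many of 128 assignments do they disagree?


F1 = (((NOT s AND u) IMPLIES (r XOR NOT p)) OR ((NOT r IMPLIES q) OR u))
F2 = (((r XOR r) OR (r AND p)) XOR ((v IMPLIES NOT p) OR (r XOR v)))
Evaluate both on each of 128 rows (bits = p,q,r,s,t,u,v):
  row 0 [0000000]: F1=1 F2=1 -> 0
  row 1 [0000001]: F1=1 F2=1 -> 0
  row 2 [0000010]: F1=1 F2=1 -> 0
  row 3 [0000011]: F1=1 F2=1 -> 0
  row 4 [0000100]: F1=1 F2=1 -> 0
  (every remaining row is evaluated the same way; all 128 results are listed next)
Full result column, 8 rows per line (p,q,r,s fixed per line; t,u,v runs 000..111 left to right):
  rows 0-7 [p,q,r,s=0000]: 00000000  (ones: 0)
  rows 8-15 [p,q,r,s=0001]: 00000000  (ones: 0)
  rows 16-23 [p,q,r,s=0010]: 00000000  (ones: 0)
  rows 24-31 [p,q,r,s=0011]: 00000000  (ones: 0)
  rows 32-39 [p,q,r,s=0100]: 00000000  (ones: 0)
  rows 40-47 [p,q,r,s=0101]: 00000000  (ones: 0)
  rows 48-55 [p,q,r,s=0110]: 00000000  (ones: 0)
  rows 56-63 [p,q,r,s=0111]: 00000000  (ones: 0)
  rows 64-71 [p,q,r,s=1000]: 00000000  (ones: 0)
  rows 72-79 [p,q,r,s=1001]: 00000000  (ones: 0)
  rows 80-87 [p,q,r,s=1010]: 10101010  (ones: 4)
  rows 88-95 [p,q,r,s=1011]: 10101010  (ones: 4)
  rows 96-103 [p,q,r,s=1100]: 00000000  (ones: 0)
  rows 104-111 [p,q,r,s=1101]: 00000000  (ones: 0)
  rows 112-119 [p,q,r,s=1110]: 10101010  (ones: 4)
  rows 120-127 [p,q,r,s=1111]: 10101010  (ones: 4)
Disagreements = 0+0+0+0+0+0+0+0+0+0+4+4+0+0+4+4 = 16

16


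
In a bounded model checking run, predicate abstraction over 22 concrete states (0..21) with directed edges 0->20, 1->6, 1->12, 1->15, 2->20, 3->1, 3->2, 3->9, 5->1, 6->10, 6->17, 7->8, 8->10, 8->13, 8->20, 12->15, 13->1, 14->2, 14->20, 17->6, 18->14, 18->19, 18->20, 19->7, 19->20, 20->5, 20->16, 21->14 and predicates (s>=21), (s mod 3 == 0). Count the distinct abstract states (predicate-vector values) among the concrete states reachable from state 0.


BFS from 0:
Concrete reachable: {0, 1, 5, 6, 10, 12, 15, 16, 17, 20}
Abstract via predicates (s>=21), (s mod 3 == 0):
  (0,0) <- {1, 5, 10, 16, 17, 20}
  (0,1) <- {0, 6, 12, 15}
Distinct abstract states = 2

2


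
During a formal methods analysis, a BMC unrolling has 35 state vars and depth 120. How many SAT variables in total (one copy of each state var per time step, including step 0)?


BMC unrolls to depth k, creating one copy of each state var for steps 0..k.
Step count = 120 + 1 = 121 (steps 0 through 120)
Vars per step = 35
Total = 35 * 121 = 4235

4235


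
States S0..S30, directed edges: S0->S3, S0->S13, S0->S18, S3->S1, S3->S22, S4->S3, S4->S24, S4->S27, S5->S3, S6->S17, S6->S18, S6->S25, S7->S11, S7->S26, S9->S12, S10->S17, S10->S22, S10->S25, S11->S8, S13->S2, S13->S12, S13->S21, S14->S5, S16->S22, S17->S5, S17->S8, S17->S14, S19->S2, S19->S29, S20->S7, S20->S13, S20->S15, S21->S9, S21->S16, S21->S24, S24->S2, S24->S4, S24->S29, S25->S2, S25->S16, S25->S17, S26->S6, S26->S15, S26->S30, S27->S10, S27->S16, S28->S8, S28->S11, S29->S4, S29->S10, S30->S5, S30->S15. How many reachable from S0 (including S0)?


BFS from S0:
  layer 0: {S0}
  layer 1: {S3, S13, S18}
  layer 2: {S1, S2, S12, S21, S22}
  layer 3: {S9, S16, S24}
  layer 4: {S4, S29}
  layer 5: {S10, S27}
  layer 6: {S17, S25}
  layer 7: {S5, S8, S14}
Reachable set: {S0, S1, S2, S3, S4, S5, S8, S9, S10, S12, S13, S14, S16, S17, S18, S21, S22, S24, S25, S27, S29}
Count = 21

21


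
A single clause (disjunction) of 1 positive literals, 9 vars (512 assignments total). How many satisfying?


Step 1: Total=2^9=512
Step 2: Unsat when all 1 false: 2^8=256
Step 3: Sat=512-256=256

256


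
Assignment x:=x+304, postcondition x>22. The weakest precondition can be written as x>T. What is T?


Formula: wp(x:=E, P) = P[E/x] (substitute E for x in postcondition)
Step 1: Postcondition: x>22
Step 2: Substitute x+304 for x: x+304>22
Step 3: Solve for x: x > 22-304 = -282

-282


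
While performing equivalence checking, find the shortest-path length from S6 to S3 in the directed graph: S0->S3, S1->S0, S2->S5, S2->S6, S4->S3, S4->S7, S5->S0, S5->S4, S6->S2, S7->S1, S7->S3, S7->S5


BFS layer-by-layer from S6:
  dist 0: {S6}
  dist 1: {S2}
  dist 2: {S5}
  dist 3: {S0, S4}
  dist 4: {S3, S7}
  -> S3 reached at distance 4
Shortest path length = 4

4


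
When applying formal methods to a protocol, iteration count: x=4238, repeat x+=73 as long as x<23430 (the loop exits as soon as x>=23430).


Step 1: x goes from 4238 toward 23430 by 73; the body runs while x<23430, so iterations = ceil((bound-start)/step)
Step 2: Distance=19192
Step 3: ceil(19192/73)=263

263


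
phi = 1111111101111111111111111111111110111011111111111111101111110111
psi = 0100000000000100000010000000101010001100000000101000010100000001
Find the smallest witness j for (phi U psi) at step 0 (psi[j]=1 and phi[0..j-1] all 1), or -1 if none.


(phi U psi) at 0: need smallest j with psi[j]=1 and phi[i]=1 for all i in [0,j).
Scan from step 0:
  step 0: phi=1, psi=0 -> continue
  step 1: psi=1 and phi held for [0,1) -> witness found
Witness step = 1

1


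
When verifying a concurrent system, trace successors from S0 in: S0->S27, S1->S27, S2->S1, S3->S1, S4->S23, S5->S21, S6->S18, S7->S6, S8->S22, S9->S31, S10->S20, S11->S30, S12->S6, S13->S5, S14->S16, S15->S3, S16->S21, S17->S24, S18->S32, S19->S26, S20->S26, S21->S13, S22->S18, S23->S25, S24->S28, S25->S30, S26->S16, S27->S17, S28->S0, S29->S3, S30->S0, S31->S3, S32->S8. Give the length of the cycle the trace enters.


Trace from S0 until a state repeats:
  S0 -> S27 -> S17 -> S24 -> S28 -> S0
S0 first seen at step 0, revisited at step 5.
Cycle length = 5 - 0 = 5

5


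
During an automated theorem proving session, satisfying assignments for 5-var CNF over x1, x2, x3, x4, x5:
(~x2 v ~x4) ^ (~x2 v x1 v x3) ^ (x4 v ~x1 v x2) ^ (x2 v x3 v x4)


CNF with 4 clauses over 5 vars (32 assignments).
An assignment satisfies CNF iff every clause has >=1 true literal.
Check each row (bits = x1,x2,x3,x4,x5; clause T/F shown):
  row 0 [00000]: clauses=TTTF -> 0
  row 1 [00001]: clauses=TTTF -> 0
  row 2 [00010]: clauses=TTTT -> 1
  row 3 [00011]: clauses=TTTT -> 1
  row 4 [00100]: clauses=TTTT -> 1
  row 5 [00101]: clauses=TTTT -> 1
  row 6 [00110]: clauses=TTTT -> 1
  row 7 [00111]: clauses=TTTT -> 1
  row 8 [01000]: clauses=TFTT -> 0
  row 9 [01001]: clauses=TFTT -> 0
  row 10 [01010]: clauses=FFTT -> 0
  row 11 [01011]: clauses=FFTT -> 0
  row 12 [01100]: clauses=TTTT -> 1
  row 13 [01101]: clauses=TTTT -> 1
  row 14 [01110]: clauses=FTTT -> 0
  row 15 [01111]: clauses=FTTT -> 0
  row 16 [10000]: clauses=TTFF -> 0
  row 17 [10001]: clauses=TTFF -> 0
  row 18 [10010]: clauses=TTTT -> 1
  row 19 [10011]: clauses=TTTT -> 1
  row 20 [10100]: clauses=TTFT -> 0
  row 21 [10101]: clauses=TTFT -> 0
  row 22 [10110]: clauses=TTTT -> 1
  row 23 [10111]: clauses=TTTT -> 1
  row 24 [11000]: clauses=TTTT -> 1
  row 25 [11001]: clauses=TTTT -> 1
  row 26 [11010]: clauses=FTTT -> 0
  row 27 [11011]: clauses=FTTT -> 0
  row 28 [11100]: clauses=TTTT -> 1
  row 29 [11101]: clauses=TTTT -> 1
  row 30 [11110]: clauses=FTTT -> 0
  row 31 [11111]: clauses=FTTT -> 0
Full result column, 8 rows per line (x1,x2 fixed per line; x3,x4,x5 runs 000..111 left to right):
  rows 0-7 [x1,x2=00]: 00111111  (ones: 6)
  rows 8-15 [x1,x2=01]: 00001100  (ones: 2)
  rows 16-23 [x1,x2=10]: 00110011  (ones: 4)
  rows 24-31 [x1,x2=11]: 11001100  (ones: 4)
Satisfying assignments = 6+2+4+4 = 16

16


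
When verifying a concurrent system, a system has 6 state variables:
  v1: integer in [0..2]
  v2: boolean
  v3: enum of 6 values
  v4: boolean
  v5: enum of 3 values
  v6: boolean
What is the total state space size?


State space = product of domain sizes of all variables.
Domain sizes:
  v1 (integer in [0..2]): 3
  v2 (boolean): 2
  v3 (enum of 6 values): 6
  v4 (boolean): 2
  v5 (enum of 3 values): 3
  v6 (boolean): 2
Product = 3 * 2 * 6 * 2 * 3 * 2 = 432

432


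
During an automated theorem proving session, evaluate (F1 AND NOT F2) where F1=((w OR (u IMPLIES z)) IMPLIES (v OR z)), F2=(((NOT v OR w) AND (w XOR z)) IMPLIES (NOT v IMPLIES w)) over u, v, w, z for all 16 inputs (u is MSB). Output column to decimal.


F1 = ((w OR (u IMPLIES z)) IMPLIES (v OR z))
F2 = (((NOT v OR w) AND (w XOR z)) IMPLIES (NOT v IMPLIES w))
Counterexample to F1=>F2 is where F1=1 and F2=0.
Evaluate each row (bits = u,v,w,z, MSB first):
  row 0 [0000]: F1=0 F2=1 -> F1&~F2 -> 0
  row 1 [0001]: F1=1 F2=0 -> F1&~F2 -> 1
  row 2 [0010]: F1=0 F2=1 -> F1&~F2 -> 0
  row 3 [0011]: F1=1 F2=1 -> F1&~F2 -> 0
  row 4 [0100]: F1=1 F2=1 -> F1&~F2 -> 0
  row 5 [0101]: F1=1 F2=1 -> F1&~F2 -> 0
  row 6 [0110]: F1=1 F2=1 -> F1&~F2 -> 0
  row 7 [0111]: F1=1 F2=1 -> F1&~F2 -> 0
  row 8 [1000]: F1=1 F2=1 -> F1&~F2 -> 0
  row 9 [1001]: F1=1 F2=0 -> F1&~F2 -> 1
  row 10 [1010]: F1=0 F2=1 -> F1&~F2 -> 0
  row 11 [1011]: F1=1 F2=1 -> F1&~F2 -> 0
  row 12 [1100]: F1=1 F2=1 -> F1&~F2 -> 0
  row 13 [1101]: F1=1 F2=1 -> F1&~F2 -> 0
  row 14 [1110]: F1=1 F2=1 -> F1&~F2 -> 0
  row 15 [1111]: F1=1 F2=1 -> F1&~F2 -> 0
Full result column, 4 rows per line (u,v fixed per line; w,z runs 00..11 left to right):
  rows 0-3 [u,v=00]: 0100  = hex 4
  rows 4-7 [u,v=01]: 0000  = hex 0
  rows 8-11 [u,v=10]: 0100  = hex 4
  rows 12-15 [u,v=11]: 0000  = hex 0
Counterexample vector (row 0 .. row 15) = 0100000001000000
Output column grouped in 4s = 0100 0000 0100 0000 = 0x4040
Convert to decimal digit by digit (value = value*16 + digit):
  4 -> 4
  4*16 + 0 = 64
  64*16 + 4 = 1028
  1028*16 + 0 = 16448
Decimal = 16448

16448


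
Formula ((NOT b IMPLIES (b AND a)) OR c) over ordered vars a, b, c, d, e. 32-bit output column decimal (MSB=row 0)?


Formula: ((NOT b IMPLIES (b AND a)) OR c) over a, b, c, d, e (32 rows)
Evaluate each row (bits = a,b,c,d,e, MSB first):
  row 0 [00000]: ((NOT 0 IMPLIES (0 AND 0)) OR 0) -> 0
  row 1 [00001]: ((NOT 0 IMPLIES (0 AND 0)) OR 0) -> 0
  row 2 [00010]: ((NOT 0 IMPLIES (0 AND 0)) OR 0) -> 0
  row 3 [00011]: ((NOT 0 IMPLIES (0 AND 0)) OR 0) -> 0
  row 4 [00100]: ((NOT 0 IMPLIES (0 AND 0)) OR 1) -> 1
  row 5 [00101]: ((NOT 0 IMPLIES (0 AND 0)) OR 1) -> 1
  row 6 [00110]: ((NOT 0 IMPLIES (0 AND 0)) OR 1) -> 1
  row 7 [00111]: ((NOT 0 IMPLIES (0 AND 0)) OR 1) -> 1
  row 8 [01000]: ((NOT 1 IMPLIES (1 AND 0)) OR 0) -> 1
  row 9 [01001]: ((NOT 1 IMPLIES (1 AND 0)) OR 0) -> 1
  row 10 [01010]: ((NOT 1 IMPLIES (1 AND 0)) OR 0) -> 1
  row 11 [01011]: ((NOT 1 IMPLIES (1 AND 0)) OR 0) -> 1
  row 12 [01100]: ((NOT 1 IMPLIES (1 AND 0)) OR 1) -> 1
  row 13 [01101]: ((NOT 1 IMPLIES (1 AND 0)) OR 1) -> 1
  row 14 [01110]: ((NOT 1 IMPLIES (1 AND 0)) OR 1) -> 1
  row 15 [01111]: ((NOT 1 IMPLIES (1 AND 0)) OR 1) -> 1
  row 16 [10000]: ((NOT 0 IMPLIES (0 AND 1)) OR 0) -> 0
  row 17 [10001]: ((NOT 0 IMPLIES (0 AND 1)) OR 0) -> 0
  row 18 [10010]: ((NOT 0 IMPLIES (0 AND 1)) OR 0) -> 0
  row 19 [10011]: ((NOT 0 IMPLIES (0 AND 1)) OR 0) -> 0
  row 20 [10100]: ((NOT 0 IMPLIES (0 AND 1)) OR 1) -> 1
  row 21 [10101]: ((NOT 0 IMPLIES (0 AND 1)) OR 1) -> 1
  row 22 [10110]: ((NOT 0 IMPLIES (0 AND 1)) OR 1) -> 1
  row 23 [10111]: ((NOT 0 IMPLIES (0 AND 1)) OR 1) -> 1
  row 24 [11000]: ((NOT 1 IMPLIES (1 AND 1)) OR 0) -> 1
  row 25 [11001]: ((NOT 1 IMPLIES (1 AND 1)) OR 0) -> 1
  row 26 [11010]: ((NOT 1 IMPLIES (1 AND 1)) OR 0) -> 1
  row 27 [11011]: ((NOT 1 IMPLIES (1 AND 1)) OR 0) -> 1
  row 28 [11100]: ((NOT 1 IMPLIES (1 AND 1)) OR 1) -> 1
  row 29 [11101]: ((NOT 1 IMPLIES (1 AND 1)) OR 1) -> 1
  row 30 [11110]: ((NOT 1 IMPLIES (1 AND 1)) OR 1) -> 1
  row 31 [11111]: ((NOT 1 IMPLIES (1 AND 1)) OR 1) -> 1
Full result column, 4 rows per line (a,b,c fixed per line; d,e runs 00..11 left to right):
  rows 0-3 [a,b,c=000]: 0000  = hex 0
  rows 4-7 [a,b,c=001]: 1111  = hex F
  rows 8-11 [a,b,c=010]: 1111  = hex F
  rows 12-15 [a,b,c=011]: 1111  = hex F
  rows 16-19 [a,b,c=100]: 0000  = hex 0
  rows 20-23 [a,b,c=101]: 1111  = hex F
  rows 24-27 [a,b,c=110]: 1111  = hex F
  rows 28-31 [a,b,c=111]: 1111  = hex F
Output column (row 0 .. row 31) = 00001111111111110000111111111111
Output column grouped in 4s = 0000 1111 1111 1111 0000 1111 1111 1111 = 0x0FFF0FFF
Convert to decimal digit by digit (value = value*16 + digit):
  0 -> 0
  0*16 + 15 (F) = 15
  15*16 + 15 (F) = 255
  255*16 + 15 (F) = 4095
  4095*16 + 0 = 65520
  65520*16 + 15 (F) = 1048335
  1048335*16 + 15 (F) = 16773375
  16773375*16 + 15 (F) = 268374015
Decimal = 268374015

268374015


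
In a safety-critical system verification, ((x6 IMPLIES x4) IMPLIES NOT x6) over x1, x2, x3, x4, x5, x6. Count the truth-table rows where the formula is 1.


Formula: ((x6 IMPLIES x4) IMPLIES NOT x6) over 6 vars (64 rows)
Evaluate each row (x1, x2, x3, x4, x5, x6 as bits, MSB first):
  row 0 [000000]: ((0 IMPLIES 0) IMPLIES NOT 0) -> 1
  row 1 [000001]: ((1 IMPLIES 0) IMPLIES NOT 1) -> 1
  row 2 [000010]: ((0 IMPLIES 0) IMPLIES NOT 0) -> 1
  row 3 [000011]: ((1 IMPLIES 0) IMPLIES NOT 1) -> 1
  row 4 [000100]: ((0 IMPLIES 1) IMPLIES NOT 0) -> 1
  (every remaining row is evaluated the same way; all 64 results are listed next)
Full result column, 8 rows per line (x1,x2,x3 fixed per line; x4,x5,x6 runs 000..111 left to right):
  rows 0-7 [x1,x2,x3=000]: 11111010  (ones: 6)
  rows 8-15 [x1,x2,x3=001]: 11111010  (ones: 6)
  rows 16-23 [x1,x2,x3=010]: 11111010  (ones: 6)
  rows 24-31 [x1,x2,x3=011]: 11111010  (ones: 6)
  rows 32-39 [x1,x2,x3=100]: 11111010  (ones: 6)
  rows 40-47 [x1,x2,x3=101]: 11111010  (ones: 6)
  rows 48-55 [x1,x2,x3=110]: 11111010  (ones: 6)
  rows 56-63 [x1,x2,x3=111]: 11111010  (ones: 6)
Count of 1-rows = 6+6+6+6+6+6+6+6 = 48

48


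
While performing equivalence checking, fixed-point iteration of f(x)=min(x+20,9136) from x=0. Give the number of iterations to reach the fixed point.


Step 1: x=0, cap=9136, increment=20
Step 2: x grows by 20 each step until capped at 9136; fixed point is x=9136
Step 3: iterations = ceil(9136/20) = 457

457


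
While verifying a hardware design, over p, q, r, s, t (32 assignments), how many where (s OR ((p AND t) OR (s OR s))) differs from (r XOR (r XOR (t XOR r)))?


F1 = (s OR ((p AND t) OR (s OR s)))
F2 = (r XOR (r XOR (t XOR r)))
Evaluate both on each of 32 rows (bits = p,q,r,s,t):
  row 0 [00000]: F1=0 F2=0 -> 0
  row 1 [00001]: F1=0 F2=1 (differ) -> 1
  row 2 [00010]: F1=1 F2=0 (differ) -> 1
  row 3 [00011]: F1=1 F2=1 -> 0
  row 4 [00100]: F1=0 F2=1 (differ) -> 1
  row 5 [00101]: F1=0 F2=0 -> 0
  row 6 [00110]: F1=1 F2=1 -> 0
  row 7 [00111]: F1=1 F2=0 (differ) -> 1
  row 8 [01000]: F1=0 F2=0 -> 0
  row 9 [01001]: F1=0 F2=1 (differ) -> 1
  row 10 [01010]: F1=1 F2=0 (differ) -> 1
  row 11 [01011]: F1=1 F2=1 -> 0
  row 12 [01100]: F1=0 F2=1 (differ) -> 1
  row 13 [01101]: F1=0 F2=0 -> 0
  row 14 [01110]: F1=1 F2=1 -> 0
  row 15 [01111]: F1=1 F2=0 (differ) -> 1
  row 16 [10000]: F1=0 F2=0 -> 0
  row 17 [10001]: F1=1 F2=1 -> 0
  row 18 [10010]: F1=1 F2=0 (differ) -> 1
  row 19 [10011]: F1=1 F2=1 -> 0
  row 20 [10100]: F1=0 F2=1 (differ) -> 1
  row 21 [10101]: F1=1 F2=0 (differ) -> 1
  row 22 [10110]: F1=1 F2=1 -> 0
  row 23 [10111]: F1=1 F2=0 (differ) -> 1
  row 24 [11000]: F1=0 F2=0 -> 0
  row 25 [11001]: F1=1 F2=1 -> 0
  row 26 [11010]: F1=1 F2=0 (differ) -> 1
  row 27 [11011]: F1=1 F2=1 -> 0
  row 28 [11100]: F1=0 F2=1 (differ) -> 1
  row 29 [11101]: F1=1 F2=0 (differ) -> 1
  row 30 [11110]: F1=1 F2=1 -> 0
  row 31 [11111]: F1=1 F2=0 (differ) -> 1
Full result column, 8 rows per line (p,q fixed per line; r,s,t runs 000..111 left to right):
  rows 0-7 [p,q=00]: 01101001  (ones: 4)
  rows 8-15 [p,q=01]: 01101001  (ones: 4)
  rows 16-23 [p,q=10]: 00101101  (ones: 4)
  rows 24-31 [p,q=11]: 00101101  (ones: 4)
Disagreements = 4+4+4+4 = 16

16


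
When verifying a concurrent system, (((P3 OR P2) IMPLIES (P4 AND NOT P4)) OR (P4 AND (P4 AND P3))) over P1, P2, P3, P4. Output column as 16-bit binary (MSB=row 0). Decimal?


Formula: (((P3 OR P2) IMPLIES (P4 AND NOT P4)) OR (P4 AND (P4 AND P3))) over P1, P2, P3, P4 (16 rows)
Evaluate each row (bits = P1,P2,P3,P4, MSB first):
  row 0 [0000]: (((0 OR 0) IMPLIES (0 AND NOT 0)) OR (0 AND (0 AND 0))) -> 1
  row 1 [0001]: (((0 OR 0) IMPLIES (1 AND NOT 1)) OR (1 AND (1 AND 0))) -> 1
  row 2 [0010]: (((1 OR 0) IMPLIES (0 AND NOT 0)) OR (0 AND (0 AND 1))) -> 0
  row 3 [0011]: (((1 OR 0) IMPLIES (1 AND NOT 1)) OR (1 AND (1 AND 1))) -> 1
  row 4 [0100]: (((0 OR 1) IMPLIES (0 AND NOT 0)) OR (0 AND (0 AND 0))) -> 0
  row 5 [0101]: (((0 OR 1) IMPLIES (1 AND NOT 1)) OR (1 AND (1 AND 0))) -> 0
  row 6 [0110]: (((1 OR 1) IMPLIES (0 AND NOT 0)) OR (0 AND (0 AND 1))) -> 0
  row 7 [0111]: (((1 OR 1) IMPLIES (1 AND NOT 1)) OR (1 AND (1 AND 1))) -> 1
  row 8 [1000]: (((0 OR 0) IMPLIES (0 AND NOT 0)) OR (0 AND (0 AND 0))) -> 1
  row 9 [1001]: (((0 OR 0) IMPLIES (1 AND NOT 1)) OR (1 AND (1 AND 0))) -> 1
  row 10 [1010]: (((1 OR 0) IMPLIES (0 AND NOT 0)) OR (0 AND (0 AND 1))) -> 0
  row 11 [1011]: (((1 OR 0) IMPLIES (1 AND NOT 1)) OR (1 AND (1 AND 1))) -> 1
  row 12 [1100]: (((0 OR 1) IMPLIES (0 AND NOT 0)) OR (0 AND (0 AND 0))) -> 0
  row 13 [1101]: (((0 OR 1) IMPLIES (1 AND NOT 1)) OR (1 AND (1 AND 0))) -> 0
  row 14 [1110]: (((1 OR 1) IMPLIES (0 AND NOT 0)) OR (0 AND (0 AND 1))) -> 0
  row 15 [1111]: (((1 OR 1) IMPLIES (1 AND NOT 1)) OR (1 AND (1 AND 1))) -> 1
Full result column, 4 rows per line (P1,P2 fixed per line; P3,P4 runs 00..11 left to right):
  rows 0-3 [P1,P2=00]: 1101  = hex D
  rows 4-7 [P1,P2=01]: 0001  = hex 1
  rows 8-11 [P1,P2=10]: 1101  = hex D
  rows 12-15 [P1,P2=11]: 0001  = hex 1
Output column (row 0 .. row 15) = 1101000111010001
Output column grouped in 4s = 1101 0001 1101 0001 = 0xD1D1
Convert to decimal digit by digit (value = value*16 + digit):
  D -> 13
  13*16 + 1 = 209
  209*16 + 13 (D) = 3357
  3357*16 + 1 = 53713
Decimal = 53713

53713


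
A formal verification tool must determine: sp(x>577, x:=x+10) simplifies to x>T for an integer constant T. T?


Formula: sp(P, x:=E) = exists old_x. (x = E[old_x/x]) AND P[old_x/x] (old_x is the value of x before the assignment; eliminate old_x by solving x = E[old_x/x] for old_x)
Step 1: Precondition P: x>577, i.e. old_x > 577
Step 2: Assignment gives x = old_x + 10, so old_x = x - 10
Step 3: Substitute into P: x - 10 > 577
Step 4: Simplify: x > 577+10 = 587

587


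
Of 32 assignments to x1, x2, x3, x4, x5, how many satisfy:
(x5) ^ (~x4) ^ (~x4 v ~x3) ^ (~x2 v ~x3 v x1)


CNF with 4 clauses over 5 vars (32 assignments).
An assignment satisfies CNF iff every clause has >=1 true literal.
Check each row (bits = x1,x2,x3,x4,x5; clause T/F shown):
  row 0 [00000]: clauses=FTTT -> 0
  row 1 [00001]: clauses=TTTT -> 1
  row 2 [00010]: clauses=FFTT -> 0
  row 3 [00011]: clauses=TFTT -> 0
  row 4 [00100]: clauses=FTTT -> 0
  row 5 [00101]: clauses=TTTT -> 1
  row 6 [00110]: clauses=FFFT -> 0
  row 7 [00111]: clauses=TFFT -> 0
  row 8 [01000]: clauses=FTTT -> 0
  row 9 [01001]: clauses=TTTT -> 1
  row 10 [01010]: clauses=FFTT -> 0
  row 11 [01011]: clauses=TFTT -> 0
  row 12 [01100]: clauses=FTTF -> 0
  row 13 [01101]: clauses=TTTF -> 0
  row 14 [01110]: clauses=FFFF -> 0
  row 15 [01111]: clauses=TFFF -> 0
  row 16 [10000]: clauses=FTTT -> 0
  row 17 [10001]: clauses=TTTT -> 1
  row 18 [10010]: clauses=FFTT -> 0
  row 19 [10011]: clauses=TFTT -> 0
  row 20 [10100]: clauses=FTTT -> 0
  row 21 [10101]: clauses=TTTT -> 1
  row 22 [10110]: clauses=FFFT -> 0
  row 23 [10111]: clauses=TFFT -> 0
  row 24 [11000]: clauses=FTTT -> 0
  row 25 [11001]: clauses=TTTT -> 1
  row 26 [11010]: clauses=FFTT -> 0
  row 27 [11011]: clauses=TFTT -> 0
  row 28 [11100]: clauses=FTTT -> 0
  row 29 [11101]: clauses=TTTT -> 1
  row 30 [11110]: clauses=FFFT -> 0
  row 31 [11111]: clauses=TFFT -> 0
Full result column, 8 rows per line (x1,x2 fixed per line; x3,x4,x5 runs 000..111 left to right):
  rows 0-7 [x1,x2=00]: 01000100  (ones: 2)
  rows 8-15 [x1,x2=01]: 01000000  (ones: 1)
  rows 16-23 [x1,x2=10]: 01000100  (ones: 2)
  rows 24-31 [x1,x2=11]: 01000100  (ones: 2)
Satisfying assignments = 2+1+2+2 = 7

7


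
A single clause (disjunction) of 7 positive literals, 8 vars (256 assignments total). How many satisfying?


Step 1: Total=2^8=256
Step 2: Unsat when all 7 false: 2^1=2
Step 3: Sat=256-2=254

254


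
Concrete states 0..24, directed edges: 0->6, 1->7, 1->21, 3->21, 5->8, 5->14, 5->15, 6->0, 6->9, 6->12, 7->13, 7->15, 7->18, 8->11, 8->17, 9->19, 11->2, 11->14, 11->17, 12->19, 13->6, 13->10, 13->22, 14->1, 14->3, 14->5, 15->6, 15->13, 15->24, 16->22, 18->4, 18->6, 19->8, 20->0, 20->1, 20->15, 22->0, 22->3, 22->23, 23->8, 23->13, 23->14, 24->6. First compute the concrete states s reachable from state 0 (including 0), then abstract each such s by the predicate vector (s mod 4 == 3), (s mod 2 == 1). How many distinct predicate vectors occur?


BFS from 0:
Concrete reachable: {0, 1, 2, 3, 4, 5, 6, 7, 8, 9, 10, 11, 12, 13, 14, 15, 17, 18, 19, 21, 22, 23, 24}
Abstract via predicates (s mod 4 == 3), (s mod 2 == 1):
  (0,0) <- {0, 2, 4, 6, 8, 10, 12, 14, 18, 22, 24}
  (0,1) <- {1, 5, 9, 13, 17, 21}
  (1,1) <- {3, 7, 11, 15, 19, 23}
Distinct abstract states = 3

3


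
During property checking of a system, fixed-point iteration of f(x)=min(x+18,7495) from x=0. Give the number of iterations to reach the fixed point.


Step 1: x=0, cap=7495, increment=18
Step 2: x grows by 18 each step until capped at 7495; fixed point is x=7495
Step 3: iterations = ceil(7495/18) = 417

417


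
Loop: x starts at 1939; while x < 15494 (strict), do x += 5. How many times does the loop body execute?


Step 1: x goes from 1939 toward 15494 by 5; the body runs while x<15494, so iterations = ceil((bound-start)/step)
Step 2: Distance=13555
Step 3: ceil(13555/5)=2711

2711


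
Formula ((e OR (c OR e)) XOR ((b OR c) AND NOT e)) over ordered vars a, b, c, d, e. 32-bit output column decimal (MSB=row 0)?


Formula: ((e OR (c OR e)) XOR ((b OR c) AND NOT e)) over a, b, c, d, e (32 rows)
Evaluate each row (bits = a,b,c,d,e, MSB first):
  row 0 [00000]: ((0 OR (0 OR 0)) XOR ((0 OR 0) AND NOT 0)) -> 0
  row 1 [00001]: ((1 OR (0 OR 1)) XOR ((0 OR 0) AND NOT 1)) -> 1
  row 2 [00010]: ((0 OR (0 OR 0)) XOR ((0 OR 0) AND NOT 0)) -> 0
  row 3 [00011]: ((1 OR (0 OR 1)) XOR ((0 OR 0) AND NOT 1)) -> 1
  row 4 [00100]: ((0 OR (1 OR 0)) XOR ((0 OR 1) AND NOT 0)) -> 0
  row 5 [00101]: ((1 OR (1 OR 1)) XOR ((0 OR 1) AND NOT 1)) -> 1
  row 6 [00110]: ((0 OR (1 OR 0)) XOR ((0 OR 1) AND NOT 0)) -> 0
  row 7 [00111]: ((1 OR (1 OR 1)) XOR ((0 OR 1) AND NOT 1)) -> 1
  row 8 [01000]: ((0 OR (0 OR 0)) XOR ((1 OR 0) AND NOT 0)) -> 1
  row 9 [01001]: ((1 OR (0 OR 1)) XOR ((1 OR 0) AND NOT 1)) -> 1
  row 10 [01010]: ((0 OR (0 OR 0)) XOR ((1 OR 0) AND NOT 0)) -> 1
  row 11 [01011]: ((1 OR (0 OR 1)) XOR ((1 OR 0) AND NOT 1)) -> 1
  row 12 [01100]: ((0 OR (1 OR 0)) XOR ((1 OR 1) AND NOT 0)) -> 0
  row 13 [01101]: ((1 OR (1 OR 1)) XOR ((1 OR 1) AND NOT 1)) -> 1
  row 14 [01110]: ((0 OR (1 OR 0)) XOR ((1 OR 1) AND NOT 0)) -> 0
  row 15 [01111]: ((1 OR (1 OR 1)) XOR ((1 OR 1) AND NOT 1)) -> 1
  row 16 [10000]: ((0 OR (0 OR 0)) XOR ((0 OR 0) AND NOT 0)) -> 0
  row 17 [10001]: ((1 OR (0 OR 1)) XOR ((0 OR 0) AND NOT 1)) -> 1
  row 18 [10010]: ((0 OR (0 OR 0)) XOR ((0 OR 0) AND NOT 0)) -> 0
  row 19 [10011]: ((1 OR (0 OR 1)) XOR ((0 OR 0) AND NOT 1)) -> 1
  row 20 [10100]: ((0 OR (1 OR 0)) XOR ((0 OR 1) AND NOT 0)) -> 0
  row 21 [10101]: ((1 OR (1 OR 1)) XOR ((0 OR 1) AND NOT 1)) -> 1
  row 22 [10110]: ((0 OR (1 OR 0)) XOR ((0 OR 1) AND NOT 0)) -> 0
  row 23 [10111]: ((1 OR (1 OR 1)) XOR ((0 OR 1) AND NOT 1)) -> 1
  row 24 [11000]: ((0 OR (0 OR 0)) XOR ((1 OR 0) AND NOT 0)) -> 1
  row 25 [11001]: ((1 OR (0 OR 1)) XOR ((1 OR 0) AND NOT 1)) -> 1
  row 26 [11010]: ((0 OR (0 OR 0)) XOR ((1 OR 0) AND NOT 0)) -> 1
  row 27 [11011]: ((1 OR (0 OR 1)) XOR ((1 OR 0) AND NOT 1)) -> 1
  row 28 [11100]: ((0 OR (1 OR 0)) XOR ((1 OR 1) AND NOT 0)) -> 0
  row 29 [11101]: ((1 OR (1 OR 1)) XOR ((1 OR 1) AND NOT 1)) -> 1
  row 30 [11110]: ((0 OR (1 OR 0)) XOR ((1 OR 1) AND NOT 0)) -> 0
  row 31 [11111]: ((1 OR (1 OR 1)) XOR ((1 OR 1) AND NOT 1)) -> 1
Full result column, 4 rows per line (a,b,c fixed per line; d,e runs 00..11 left to right):
  rows 0-3 [a,b,c=000]: 0101  = hex 5
  rows 4-7 [a,b,c=001]: 0101  = hex 5
  rows 8-11 [a,b,c=010]: 1111  = hex F
  rows 12-15 [a,b,c=011]: 0101  = hex 5
  rows 16-19 [a,b,c=100]: 0101  = hex 5
  rows 20-23 [a,b,c=101]: 0101  = hex 5
  rows 24-27 [a,b,c=110]: 1111  = hex F
  rows 28-31 [a,b,c=111]: 0101  = hex 5
Output column (row 0 .. row 31) = 01010101111101010101010111110101
Output column grouped in 4s = 0101 0101 1111 0101 0101 0101 1111 0101 = 0x55F555F5
Convert to decimal digit by digit (value = value*16 + digit):
  5 -> 5
  5*16 + 5 = 85
  85*16 + 15 (F) = 1375
  1375*16 + 5 = 22005
  22005*16 + 5 = 352085
  352085*16 + 5 = 5633365
  5633365*16 + 15 (F) = 90133855
  90133855*16 + 5 = 1442141685
Decimal = 1442141685

1442141685


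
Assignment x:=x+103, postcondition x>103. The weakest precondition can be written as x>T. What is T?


Formula: wp(x:=E, P) = P[E/x] (substitute E for x in postcondition)
Step 1: Postcondition: x>103
Step 2: Substitute x+103 for x: x+103>103
Step 3: Solve for x: x > 103-103 = 0

0


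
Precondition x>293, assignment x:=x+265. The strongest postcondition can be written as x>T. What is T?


Formula: sp(P, x:=E) = exists old_x. (x = E[old_x/x]) AND P[old_x/x] (old_x is the value of x before the assignment; eliminate old_x by solving x = E[old_x/x] for old_x)
Step 1: Precondition P: x>293, i.e. old_x > 293
Step 2: Assignment gives x = old_x + 265, so old_x = x - 265
Step 3: Substitute into P: x - 265 > 293
Step 4: Simplify: x > 293+265 = 558

558


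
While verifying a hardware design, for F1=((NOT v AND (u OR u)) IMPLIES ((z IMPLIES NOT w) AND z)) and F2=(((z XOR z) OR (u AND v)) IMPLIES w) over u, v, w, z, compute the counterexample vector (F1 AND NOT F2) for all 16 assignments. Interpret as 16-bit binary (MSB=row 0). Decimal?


F1 = ((NOT v AND (u OR u)) IMPLIES ((z IMPLIES NOT w) AND z))
F2 = (((z XOR z) OR (u AND v)) IMPLIES w)
Counterexample to F1=>F2 is where F1=1 and F2=0.
Evaluate each row (bits = u,v,w,z, MSB first):
  row 0 [0000]: F1=1 F2=1 -> F1&~F2 -> 0
  row 1 [0001]: F1=1 F2=1 -> F1&~F2 -> 0
  row 2 [0010]: F1=1 F2=1 -> F1&~F2 -> 0
  row 3 [0011]: F1=1 F2=1 -> F1&~F2 -> 0
  row 4 [0100]: F1=1 F2=1 -> F1&~F2 -> 0
  row 5 [0101]: F1=1 F2=1 -> F1&~F2 -> 0
  row 6 [0110]: F1=1 F2=1 -> F1&~F2 -> 0
  row 7 [0111]: F1=1 F2=1 -> F1&~F2 -> 0
  row 8 [1000]: F1=0 F2=1 -> F1&~F2 -> 0
  row 9 [1001]: F1=1 F2=1 -> F1&~F2 -> 0
  row 10 [1010]: F1=0 F2=1 -> F1&~F2 -> 0
  row 11 [1011]: F1=0 F2=1 -> F1&~F2 -> 0
  row 12 [1100]: F1=1 F2=0 -> F1&~F2 -> 1
  row 13 [1101]: F1=1 F2=0 -> F1&~F2 -> 1
  row 14 [1110]: F1=1 F2=1 -> F1&~F2 -> 0
  row 15 [1111]: F1=1 F2=1 -> F1&~F2 -> 0
Full result column, 4 rows per line (u,v fixed per line; w,z runs 00..11 left to right):
  rows 0-3 [u,v=00]: 0000  = hex 0
  rows 4-7 [u,v=01]: 0000  = hex 0
  rows 8-11 [u,v=10]: 0000  = hex 0
  rows 12-15 [u,v=11]: 1100  = hex C
Counterexample vector (row 0 .. row 15) = 0000000000001100
Output column grouped in 4s = 0000 0000 0000 1100 = 0x000C
Convert to decimal digit by digit (value = value*16 + digit):
  0 -> 0
  0*16 + 0 = 0
  0*16 + 0 = 0
  0*16 + 12 (C) = 12
Decimal = 12

12


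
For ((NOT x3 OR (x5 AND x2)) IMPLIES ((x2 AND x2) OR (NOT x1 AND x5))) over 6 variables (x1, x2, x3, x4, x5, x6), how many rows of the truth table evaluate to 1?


Formula: ((NOT x3 OR (x5 AND x2)) IMPLIES ((x2 AND x2) OR (NOT x1 AND x5))) over 6 vars (64 rows)
Evaluate each row (x1, x2, x3, x4, x5, x6 as bits, MSB first):
  row 0 [000000]: ((NOT 0 OR (0 AND 0)) IMPLIES ((0 AND 0) OR (NOT 0 AND 0))) -> 0
  row 1 [000001]: ((NOT 0 OR (0 AND 0)) IMPLIES ((0 AND 0) OR (NOT 0 AND 0))) -> 0
  row 2 [000010]: ((NOT 0 OR (1 AND 0)) IMPLIES ((0 AND 0) OR (NOT 0 AND 1))) -> 1
  row 3 [000011]: ((NOT 0 OR (1 AND 0)) IMPLIES ((0 AND 0) OR (NOT 0 AND 1))) -> 1
  row 4 [000100]: ((NOT 0 OR (0 AND 0)) IMPLIES ((0 AND 0) OR (NOT 0 AND 0))) -> 0
  (every remaining row is evaluated the same way; all 64 results are listed next)
Full result column, 8 rows per line (x1,x2,x3 fixed per line; x4,x5,x6 runs 000..111 left to right):
  rows 0-7 [x1,x2,x3=000]: 00110011  (ones: 4)
  rows 8-15 [x1,x2,x3=001]: 11111111  (ones: 8)
  rows 16-23 [x1,x2,x3=010]: 11111111  (ones: 8)
  rows 24-31 [x1,x2,x3=011]: 11111111  (ones: 8)
  rows 32-39 [x1,x2,x3=100]: 00000000  (ones: 0)
  rows 40-47 [x1,x2,x3=101]: 11111111  (ones: 8)
  rows 48-55 [x1,x2,x3=110]: 11111111  (ones: 8)
  rows 56-63 [x1,x2,x3=111]: 11111111  (ones: 8)
Count of 1-rows = 4+8+8+8+0+8+8+8 = 52

52


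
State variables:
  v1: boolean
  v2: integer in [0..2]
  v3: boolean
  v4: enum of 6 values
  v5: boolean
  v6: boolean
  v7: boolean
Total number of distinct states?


State space = product of domain sizes of all variables.
Domain sizes:
  v1 (boolean): 2
  v2 (integer in [0..2]): 3
  v3 (boolean): 2
  v4 (enum of 6 values): 6
  v5 (boolean): 2
  v6 (boolean): 2
  v7 (boolean): 2
Product = 2 * 3 * 2 * 6 * 2 * 2 * 2 = 576

576


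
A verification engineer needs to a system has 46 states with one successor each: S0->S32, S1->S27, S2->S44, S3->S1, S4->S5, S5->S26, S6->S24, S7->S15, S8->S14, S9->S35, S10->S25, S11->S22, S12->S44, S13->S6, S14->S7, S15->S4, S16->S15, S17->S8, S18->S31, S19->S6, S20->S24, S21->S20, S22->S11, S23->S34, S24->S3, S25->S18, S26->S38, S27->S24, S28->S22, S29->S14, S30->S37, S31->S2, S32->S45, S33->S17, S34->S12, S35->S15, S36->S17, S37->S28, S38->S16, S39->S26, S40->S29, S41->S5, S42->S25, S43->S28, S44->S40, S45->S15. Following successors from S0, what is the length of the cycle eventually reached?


Trace from S0 until a state repeats:
  S0 -> S32 -> S45 -> S15 -> S4 -> S5 -> S26 -> S38 -> S16 -> S15
S15 first seen at step 3, revisited at step 9.
Cycle length = 9 - 3 = 6

6


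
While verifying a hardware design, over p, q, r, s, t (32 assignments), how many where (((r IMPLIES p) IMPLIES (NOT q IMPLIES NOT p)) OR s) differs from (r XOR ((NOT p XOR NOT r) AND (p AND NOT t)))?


F1 = (((r IMPLIES p) IMPLIES (NOT q IMPLIES NOT p)) OR s)
F2 = (r XOR ((NOT p XOR NOT r) AND (p AND NOT t)))
Evaluate both on each of 32 rows (bits = p,q,r,s,t):
  row 0 [00000]: F1=1 F2=0 (differ) -> 1
  row 1 [00001]: F1=1 F2=0 (differ) -> 1
  row 2 [00010]: F1=1 F2=0 (differ) -> 1
  row 3 [00011]: F1=1 F2=0 (differ) -> 1
  row 4 [00100]: F1=1 F2=1 -> 0
  row 5 [00101]: F1=1 F2=1 -> 0
  row 6 [00110]: F1=1 F2=1 -> 0
  row 7 [00111]: F1=1 F2=1 -> 0
  row 8 [01000]: F1=1 F2=0 (differ) -> 1
  row 9 [01001]: F1=1 F2=0 (differ) -> 1
  row 10 [01010]: F1=1 F2=0 (differ) -> 1
  row 11 [01011]: F1=1 F2=0 (differ) -> 1
  row 12 [01100]: F1=1 F2=1 -> 0
  row 13 [01101]: F1=1 F2=1 -> 0
  row 14 [01110]: F1=1 F2=1 -> 0
  row 15 [01111]: F1=1 F2=1 -> 0
  row 16 [10000]: F1=0 F2=1 (differ) -> 1
  row 17 [10001]: F1=0 F2=0 -> 0
  row 18 [10010]: F1=1 F2=1 -> 0
  row 19 [10011]: F1=1 F2=0 (differ) -> 1
  row 20 [10100]: F1=0 F2=1 (differ) -> 1
  row 21 [10101]: F1=0 F2=1 (differ) -> 1
  row 22 [10110]: F1=1 F2=1 -> 0
  row 23 [10111]: F1=1 F2=1 -> 0
  row 24 [11000]: F1=1 F2=1 -> 0
  row 25 [11001]: F1=1 F2=0 (differ) -> 1
  row 26 [11010]: F1=1 F2=1 -> 0
  row 27 [11011]: F1=1 F2=0 (differ) -> 1
  row 28 [11100]: F1=1 F2=1 -> 0
  row 29 [11101]: F1=1 F2=1 -> 0
  row 30 [11110]: F1=1 F2=1 -> 0
  row 31 [11111]: F1=1 F2=1 -> 0
Full result column, 8 rows per line (p,q fixed per line; r,s,t runs 000..111 left to right):
  rows 0-7 [p,q=00]: 11110000  (ones: 4)
  rows 8-15 [p,q=01]: 11110000  (ones: 4)
  rows 16-23 [p,q=10]: 10011100  (ones: 4)
  rows 24-31 [p,q=11]: 01010000  (ones: 2)
Disagreements = 4+4+4+2 = 14

14
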